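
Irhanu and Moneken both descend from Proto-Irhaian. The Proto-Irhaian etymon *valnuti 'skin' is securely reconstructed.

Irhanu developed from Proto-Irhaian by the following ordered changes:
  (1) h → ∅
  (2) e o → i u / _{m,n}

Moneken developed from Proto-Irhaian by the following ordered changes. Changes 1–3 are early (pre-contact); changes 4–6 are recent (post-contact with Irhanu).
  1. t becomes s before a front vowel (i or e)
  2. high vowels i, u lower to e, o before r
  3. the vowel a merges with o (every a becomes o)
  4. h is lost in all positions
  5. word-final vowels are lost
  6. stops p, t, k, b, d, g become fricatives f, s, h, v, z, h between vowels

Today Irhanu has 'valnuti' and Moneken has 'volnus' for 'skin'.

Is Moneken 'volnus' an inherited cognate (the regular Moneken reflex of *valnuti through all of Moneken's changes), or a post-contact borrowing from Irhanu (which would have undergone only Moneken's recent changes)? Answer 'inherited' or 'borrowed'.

inherited

If inherited, *valnuti would pass through all of Moneken's changes:
Moneken: *valnuti
  valnuti → valnusi   [palatalisation]
  valnusi (rule 2 does not apply)
  valnusi → volnusi   [vowel merger]
  volnusi (rule 4 does not apply)
  volnusi → volnus   [apocope]
  volnus (rule 6 does not apply)
  giving Moneken volnus.
If borrowed from Irhanu 'valnuti' after the early changes, it would undergo only the recent ones:
  rule 4 (h-loss): no change (valnuti)
  rule 5 (apocope): valnuti → valnut
  rule 6 (intervocalic lenition): no change (valnut)
  ⇒ as a loan: valnut
Moneken 'volnus' matches the inherited outcome exactly, so it is an inherited cognate, not a loan.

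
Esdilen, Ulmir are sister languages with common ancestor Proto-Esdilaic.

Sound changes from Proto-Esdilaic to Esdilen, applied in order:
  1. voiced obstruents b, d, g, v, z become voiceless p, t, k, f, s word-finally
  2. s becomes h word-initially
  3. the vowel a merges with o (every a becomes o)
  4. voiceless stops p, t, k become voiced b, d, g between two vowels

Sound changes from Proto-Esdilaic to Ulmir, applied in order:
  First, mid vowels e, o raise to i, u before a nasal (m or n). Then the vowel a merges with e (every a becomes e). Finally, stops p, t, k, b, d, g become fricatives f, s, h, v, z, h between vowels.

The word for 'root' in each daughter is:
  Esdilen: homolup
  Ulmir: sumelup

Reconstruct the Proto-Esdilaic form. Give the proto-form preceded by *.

*somalup

Position 1: Esdilen has h, Ulmir has s. Taking the neighbouring segments as reconstructed: Esdilen h could go back to *s or *h; Ulmir s can only go back to *s — the one source consistent with every daughter is *s.
Position 4: Esdilen has o, Ulmir has e. Taking the neighbouring segments as reconstructed: Esdilen o could go back to *a or *o; Ulmir e could go back to *a or *e — the one source consistent with every daughter is *a.
Position 2: Esdilen has o, Ulmir has u. Taking the neighbouring segments as reconstructed: Esdilen o could go back to *a or *o; Ulmir u could go back to *o or *u — the one source consistent with every daughter is *o.
This points to *somalup. Verify forward in each daughter:
Esdilen: *somalup > homalup > homolup  (by debuccalisation, vowel merger)
Ulmir: *somalup
  somalup → sumalup   [pre-nasal raising]
  sumalup → sumelup   [vowel merger]
  sumelup (rule 3 does not apply)
  giving Ulmir sumelup.
*somalup is the unique common source.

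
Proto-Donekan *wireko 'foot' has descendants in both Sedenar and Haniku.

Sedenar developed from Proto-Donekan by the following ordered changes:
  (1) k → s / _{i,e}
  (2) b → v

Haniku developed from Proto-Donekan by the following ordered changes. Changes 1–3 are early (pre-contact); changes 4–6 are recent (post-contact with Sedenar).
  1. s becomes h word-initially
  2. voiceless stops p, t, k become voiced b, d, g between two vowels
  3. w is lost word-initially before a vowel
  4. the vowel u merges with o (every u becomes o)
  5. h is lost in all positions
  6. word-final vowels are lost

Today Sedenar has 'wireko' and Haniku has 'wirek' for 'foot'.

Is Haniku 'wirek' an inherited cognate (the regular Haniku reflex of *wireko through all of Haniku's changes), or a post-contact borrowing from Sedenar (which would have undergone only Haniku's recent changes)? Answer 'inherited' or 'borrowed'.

If inherited, *wireko would pass through all of Haniku's changes:
Haniku: start from *wireko.
  rule 1: no change — wireko
  rule 2 (intervocalic voicing): wireko → wirego
  rule 3 (glide loss): wirego → irego
  rule 4: no change — irego
  rule 5: no change — irego
  rule 6 (apocope): irego → ireg
  ⇒ Haniku ireg
If borrowed from Sedenar 'wireko' after the early changes, it would undergo only the recent ones:
  rule 4 (vowel merger): no change (wireko)
  rule 5 (h-loss): no change (wireko)
  rule 6 (apocope): wireko → wirek
  ⇒ as a loan: wirek
Haniku 'wirek' matches the loan outcome 'wirek', not the inherited 'ireg' — it skipped the early Haniku changes, so it was borrowed from Sedenar.

borrowed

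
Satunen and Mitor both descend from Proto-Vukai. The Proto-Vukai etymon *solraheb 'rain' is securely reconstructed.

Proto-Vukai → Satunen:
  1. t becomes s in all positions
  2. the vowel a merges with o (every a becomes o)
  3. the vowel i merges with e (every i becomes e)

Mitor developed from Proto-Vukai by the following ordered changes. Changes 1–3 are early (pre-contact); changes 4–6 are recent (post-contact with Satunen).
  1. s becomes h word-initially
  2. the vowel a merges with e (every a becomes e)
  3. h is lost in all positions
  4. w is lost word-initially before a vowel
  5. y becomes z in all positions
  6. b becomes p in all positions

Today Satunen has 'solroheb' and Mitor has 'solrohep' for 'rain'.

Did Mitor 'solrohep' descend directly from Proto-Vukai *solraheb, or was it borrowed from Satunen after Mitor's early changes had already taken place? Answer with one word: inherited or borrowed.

If inherited, *solraheb would pass through all of Mitor's changes:
Mitor: start from *solraheb.
  rule 1 (debuccalisation): solraheb → holraheb
  rule 2 (vowel merger): holraheb → holreheb
  rule 3 (h-loss): holreheb → olreeb
  rule 4: no change — olreeb
  rule 5: no change — olreeb
  rule 6 (unconditioned shift): olreeb → olreep
  ⇒ Mitor olreep
If borrowed from Satunen 'solroheb' after the early changes, it would undergo only the recent ones:
  rule 4 (glide loss): no change (solroheb)
  rule 5 (unconditioned shift): no change (solroheb)
  rule 6 (unconditioned shift): solroheb → solrohep
  ⇒ as a loan: solrohep
Mitor 'solrohep' matches the loan outcome 'solrohep', not the inherited 'olreep' — it skipped the early Mitor changes, so it was borrowed from Satunen.

borrowed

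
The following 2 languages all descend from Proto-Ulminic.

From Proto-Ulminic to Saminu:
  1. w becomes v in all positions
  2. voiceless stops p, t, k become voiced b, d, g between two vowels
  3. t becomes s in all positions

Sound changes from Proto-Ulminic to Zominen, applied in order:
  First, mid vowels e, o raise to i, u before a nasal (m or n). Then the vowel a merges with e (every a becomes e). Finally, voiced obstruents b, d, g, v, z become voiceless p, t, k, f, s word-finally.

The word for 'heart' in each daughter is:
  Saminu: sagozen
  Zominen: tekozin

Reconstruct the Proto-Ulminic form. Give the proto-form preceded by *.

*takozen

Position 2: Saminu has a, Zominen has e. Saminu preserves a here (none of its changes turn any other segment into a), so the proto-segment is *a.
Position 6: Saminu has e, Zominen has i. Saminu preserves e here (none of its changes turn any other segment into e), so the proto-segment is *e.
Verify the candidate proto-form against each daughter:
Saminu: *takozen
  takozen (rule 1 does not apply)
  takozen → tagozen   [intervocalic voicing]
  tagozen → sagozen   [unconditioned shift]
  giving Saminu sagozen.
Zominen: start from *takozen.
  rule 1 (pre-nasal raising): takozen → takozin
  rule 2 (vowel merger): takozin → tekozin
  rule 3: no change — tekozin
  ⇒ Zominen tekozin
Only *takozen yields all of Saminu sagozen, Zominen tekozin.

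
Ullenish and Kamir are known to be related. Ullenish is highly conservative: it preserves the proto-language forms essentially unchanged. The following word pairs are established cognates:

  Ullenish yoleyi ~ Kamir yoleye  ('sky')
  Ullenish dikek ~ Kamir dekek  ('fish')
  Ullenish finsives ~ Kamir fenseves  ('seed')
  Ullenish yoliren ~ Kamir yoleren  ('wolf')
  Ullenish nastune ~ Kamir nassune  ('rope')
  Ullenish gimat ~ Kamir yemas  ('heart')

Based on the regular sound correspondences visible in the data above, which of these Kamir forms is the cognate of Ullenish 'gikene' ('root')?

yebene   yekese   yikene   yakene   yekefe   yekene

gimat ~ yemas — Ullenish g corresponds to Kamir y word-initially before a front vowel.
dikek ~ dekek — Ullenish i corresponds to Kamir e after a consonant, before a consonant other than r, m, n, p, b, f, v.
Applying these to Ullenish 'gikene':
  gikene → yikene   (g→y word-initially before a front vowel)
  yikene → yekene   (i→e after a consonant, before a consonant other than r, m, n, p, b, f, v)
So the Kamir cognate is 'yekene'.

yekene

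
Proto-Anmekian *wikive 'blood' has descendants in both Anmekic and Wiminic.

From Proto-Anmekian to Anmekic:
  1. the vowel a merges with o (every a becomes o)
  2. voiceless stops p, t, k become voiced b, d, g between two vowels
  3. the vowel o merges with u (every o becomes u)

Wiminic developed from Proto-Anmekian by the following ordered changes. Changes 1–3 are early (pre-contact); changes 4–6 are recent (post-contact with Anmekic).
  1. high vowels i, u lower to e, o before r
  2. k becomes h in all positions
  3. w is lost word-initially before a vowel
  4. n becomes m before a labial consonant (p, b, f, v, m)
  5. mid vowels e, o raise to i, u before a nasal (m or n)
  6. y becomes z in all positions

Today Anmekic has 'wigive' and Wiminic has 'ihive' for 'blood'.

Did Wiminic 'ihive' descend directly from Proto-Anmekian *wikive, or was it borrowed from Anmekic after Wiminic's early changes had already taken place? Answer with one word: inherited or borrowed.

If inherited, *wikive would pass through all of Wiminic's changes:
Wiminic: *wikive
  wikive (rule 1 does not apply)
  wikive → wihive   [unconditioned shift]
  wihive → ihive   [glide loss]
  ihive (rule 4 does not apply)
  ihive (rule 5 does not apply)
  ihive (rule 6 does not apply)
  giving Wiminic ihive.
If borrowed from Anmekic 'wigive' after the early changes, it would undergo only the recent ones:
  rule 4 (nasal place assimilation): no change (wigive)
  rule 5 (pre-nasal raising): no change (wigive)
  rule 6 (unconditioned shift): no change (wigive)
  ⇒ as a loan: wigive
Wiminic 'ihive' matches the inherited outcome exactly, so it is an inherited cognate, not a loan.

inherited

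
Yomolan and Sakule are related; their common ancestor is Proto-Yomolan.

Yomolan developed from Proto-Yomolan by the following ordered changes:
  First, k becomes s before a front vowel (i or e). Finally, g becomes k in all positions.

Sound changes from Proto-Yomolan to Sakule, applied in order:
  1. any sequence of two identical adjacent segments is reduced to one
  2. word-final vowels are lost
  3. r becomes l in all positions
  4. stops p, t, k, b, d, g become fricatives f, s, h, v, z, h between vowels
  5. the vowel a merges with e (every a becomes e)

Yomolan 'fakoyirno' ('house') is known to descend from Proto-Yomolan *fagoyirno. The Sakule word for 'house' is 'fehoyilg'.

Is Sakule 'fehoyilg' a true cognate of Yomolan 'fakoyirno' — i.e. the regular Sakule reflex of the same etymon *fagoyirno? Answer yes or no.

Derive the expected Sakule reflex of *fagoyirno:
Sakule: *fagoyirno > fagoyirn > fagoyiln > fahoyiln > fehoyiln  (by apocope, unconditioned shift, intervocalic lenition, vowel merger)
The regular Sakule reflex would be 'fehoyiln', but the attested form is 'fehoyilg'. The correspondence is irregular, so they are not cognates (the Sakule form has a different source).

no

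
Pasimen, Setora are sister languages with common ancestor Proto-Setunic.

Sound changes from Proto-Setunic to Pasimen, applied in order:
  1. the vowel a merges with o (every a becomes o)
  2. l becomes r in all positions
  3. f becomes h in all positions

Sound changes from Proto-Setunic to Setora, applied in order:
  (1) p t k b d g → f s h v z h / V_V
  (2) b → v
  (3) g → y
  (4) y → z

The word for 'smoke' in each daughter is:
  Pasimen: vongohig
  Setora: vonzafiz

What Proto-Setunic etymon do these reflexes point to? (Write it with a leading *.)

*vongafig

Position 5: Pasimen has o, Setora has a. Setora preserves a here (none of its changes turn any other segment into a), so the proto-segment is *a.
Position 4: Pasimen has g, Setora has z. Pasimen preserves g here (none of its changes turn any other segment into g), so the proto-segment is *g.
This points to *vongafig. Verify forward in each daughter:
Pasimen: start from *vongafig.
  rule 1 (vowel merger): vongafig → vongofig
  rule 2: no change — vongofig
  rule 3 (unconditioned shift): vongofig → vongohig
  ⇒ Pasimen vongohig
Setora: *vongafig > vonyafiy > vonzafiz  (by unconditioned shift, unconditioned shift)
No other proto-form is consistent with every reflex, so the reconstruction is *vongafig.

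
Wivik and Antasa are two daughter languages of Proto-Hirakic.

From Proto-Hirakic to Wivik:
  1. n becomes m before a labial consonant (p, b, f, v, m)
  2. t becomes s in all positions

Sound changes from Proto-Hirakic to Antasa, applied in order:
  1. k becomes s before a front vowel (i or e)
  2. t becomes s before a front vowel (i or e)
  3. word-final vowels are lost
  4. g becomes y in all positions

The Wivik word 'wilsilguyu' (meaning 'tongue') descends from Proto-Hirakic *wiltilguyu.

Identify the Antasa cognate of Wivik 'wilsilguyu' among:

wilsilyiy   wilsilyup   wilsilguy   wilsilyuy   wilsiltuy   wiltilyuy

Antasa: *wiltilguyu
  wiltilguyu (rule 1 does not apply)
  wiltilguyu → wilsilguyu   [palatalisation]
  wilsilguyu → wilsilguy   [apocope]
  wilsilguy → wilsilyuy   [unconditioned shift]
  giving Antasa wilsilyuy.
Only 'wilsilyuy' matches the regular Antasa development of *wiltilguyu.

wilsilyuy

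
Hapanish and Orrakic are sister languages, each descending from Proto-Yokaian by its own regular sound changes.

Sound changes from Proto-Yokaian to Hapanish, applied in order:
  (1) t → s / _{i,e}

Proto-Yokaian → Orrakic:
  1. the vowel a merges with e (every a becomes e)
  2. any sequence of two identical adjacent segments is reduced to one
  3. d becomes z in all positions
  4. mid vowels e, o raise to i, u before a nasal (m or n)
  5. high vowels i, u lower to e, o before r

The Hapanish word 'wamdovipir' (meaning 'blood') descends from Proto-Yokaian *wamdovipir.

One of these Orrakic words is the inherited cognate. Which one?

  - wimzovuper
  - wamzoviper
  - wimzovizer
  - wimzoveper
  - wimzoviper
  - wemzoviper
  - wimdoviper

wimzoviper

Orrakic: *wamdovipir
  wamdovipir → wemdovipir   [vowel merger]
  wemdovipir (rule 2 does not apply)
  wemdovipir → wemzovipir   [unconditioned shift]
  wemzovipir → wimzovipir   [pre-nasal raising]
  wimzovipir → wimzoviper   [pre-rhotic lowering]
  giving Orrakic wimzoviper.
Among the options, 'wimzoviper' alone shows every Orrakic change applied in order.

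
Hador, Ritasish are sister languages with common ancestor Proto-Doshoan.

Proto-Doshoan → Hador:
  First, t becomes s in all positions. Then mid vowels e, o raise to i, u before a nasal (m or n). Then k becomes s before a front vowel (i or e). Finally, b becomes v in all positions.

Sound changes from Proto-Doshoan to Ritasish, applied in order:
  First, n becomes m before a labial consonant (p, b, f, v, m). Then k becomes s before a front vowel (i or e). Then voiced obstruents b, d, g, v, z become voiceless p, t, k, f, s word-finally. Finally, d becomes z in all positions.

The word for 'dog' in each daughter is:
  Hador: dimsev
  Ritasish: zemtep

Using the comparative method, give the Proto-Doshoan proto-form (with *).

Position 2: Hador has i, Ritasish has e. Ritasish preserves e here (none of its changes turn any other segment into e), so the proto-segment is *e.
Position 4: Hador has s, Ritasish has t. Taking the neighbouring segments as reconstructed: Hador s could go back to *t or *k or *s; Ritasish t can only go back to *t — the one source consistent with every daughter is *t.
Position 1: Hador has d, Ritasish has z. Hador preserves d here (none of its changes turn any other segment into d), so the proto-segment is *d.
Verify the candidate proto-form against each daughter:
Hador: start from *demteb.
  rule 1 (unconditioned shift): demteb → demseb
  rule 2 (pre-nasal raising): demseb → dimseb
  rule 3: no change — dimseb
  rule 4 (unconditioned shift): dimseb → dimsev
  ⇒ Hador dimsev
Ritasish: *demteb > demtep > zemtep  (by final devoicing, unconditioned shift)
No other proto-form is consistent with every reflex, so the reconstruction is *demteb.

*demteb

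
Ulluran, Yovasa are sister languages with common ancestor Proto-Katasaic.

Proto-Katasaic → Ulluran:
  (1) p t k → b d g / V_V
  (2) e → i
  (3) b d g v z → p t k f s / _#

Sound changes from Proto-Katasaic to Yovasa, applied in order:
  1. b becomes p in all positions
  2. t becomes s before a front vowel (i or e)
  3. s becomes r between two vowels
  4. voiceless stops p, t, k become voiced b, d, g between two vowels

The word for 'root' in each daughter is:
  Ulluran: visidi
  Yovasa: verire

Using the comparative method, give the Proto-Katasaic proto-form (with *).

*vesite

Position 6: Ulluran has i, Yovasa has e. Yovasa preserves e here (none of its changes turn any other segment into e), so the proto-segment is *e.
Position 3: Ulluran has s, Yovasa has r. Taking the neighbouring segments as reconstructed: Ulluran s can only go back to *s; Yovasa r could go back to *t or *s or *r — the one source consistent with every daughter is *s.
Position 5: Ulluran has d, Yovasa has r. Taking the neighbouring segments as reconstructed: Ulluran d could go back to *t or *d; Yovasa r could go back to *t or *s or *r — the one source consistent with every daughter is *t.
This points to *vesite. Verify forward in each daughter:
Ulluran: *vesite
  vesite → veside   [intervocalic voicing]
  veside → visidi   [vowel merger]
  visidi (rule 3 does not apply)
  giving Ulluran visidi.
Yovasa: *vesite
  vesite (rule 1 does not apply)
  vesite → vesise   [palatalisation]
  vesise → verire   [rhotacism]
  verire (rule 4 does not apply)
  giving Yovasa verire.
*vesite is the unique common source.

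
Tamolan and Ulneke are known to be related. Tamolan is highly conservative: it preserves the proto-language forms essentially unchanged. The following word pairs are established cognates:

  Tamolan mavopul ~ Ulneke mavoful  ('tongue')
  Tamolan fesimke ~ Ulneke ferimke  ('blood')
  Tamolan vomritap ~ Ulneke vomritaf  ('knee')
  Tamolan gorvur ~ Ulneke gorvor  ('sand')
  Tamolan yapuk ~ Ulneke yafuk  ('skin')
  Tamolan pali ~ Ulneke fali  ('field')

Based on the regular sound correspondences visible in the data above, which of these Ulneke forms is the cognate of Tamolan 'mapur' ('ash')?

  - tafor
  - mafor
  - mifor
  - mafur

mafor

mavopul ~ mavoful, yapuk ~ yafuk — Tamolan p corresponds to Ulneke f between vowels (before a back vowel).
gorvur ~ gorvor — Tamolan u corresponds to Ulneke o after a consonant, before r.
Applying these to Tamolan 'mapur':
  mapur → mafur   (p→f between vowels (before a back vowel))
  mafur → mafor   (u→o after a consonant, before r)
So the Ulneke cognate is 'mafor'.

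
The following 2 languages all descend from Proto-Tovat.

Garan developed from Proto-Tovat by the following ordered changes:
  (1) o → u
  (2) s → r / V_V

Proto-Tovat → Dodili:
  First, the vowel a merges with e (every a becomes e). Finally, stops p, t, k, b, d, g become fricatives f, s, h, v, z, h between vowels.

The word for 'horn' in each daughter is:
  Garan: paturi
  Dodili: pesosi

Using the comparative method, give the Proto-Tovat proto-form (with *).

Position 4: Garan has u, Dodili has o. Dodili preserves o here (none of its changes turn any other segment into o), so the proto-segment is *o.
Position 3: Garan has t, Dodili has s. Garan preserves t here (none of its changes turn any other segment into t), so the proto-segment is *t.
Continuing position by position gives *patosi; check it forward:
Garan: *patosi > patusi > paturi  (by vowel merger, rhotacism)
Dodili: *patosi > petosi > pesosi  (by vowel merger, intervocalic lenition)
No other proto-form is consistent with every reflex, so the reconstruction is *patosi.

*patosi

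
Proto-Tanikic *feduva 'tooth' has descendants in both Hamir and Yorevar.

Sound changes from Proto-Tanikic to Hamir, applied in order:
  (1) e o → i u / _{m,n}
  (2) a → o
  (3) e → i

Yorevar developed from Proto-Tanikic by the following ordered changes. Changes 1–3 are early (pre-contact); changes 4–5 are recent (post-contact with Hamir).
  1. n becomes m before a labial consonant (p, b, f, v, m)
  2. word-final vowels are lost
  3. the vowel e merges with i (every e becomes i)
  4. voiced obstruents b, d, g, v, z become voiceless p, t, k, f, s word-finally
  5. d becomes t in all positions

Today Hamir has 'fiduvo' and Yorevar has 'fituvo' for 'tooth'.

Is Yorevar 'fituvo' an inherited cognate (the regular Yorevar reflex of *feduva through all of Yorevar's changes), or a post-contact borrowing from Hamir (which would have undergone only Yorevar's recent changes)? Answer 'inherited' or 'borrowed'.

If inherited, *feduva would pass through all of Yorevar's changes:
Yorevar: *feduva > feduv > fiduv > fiduf > fituf  (by apocope, vowel merger, final devoicing, unconditioned shift)
If borrowed from Hamir 'fiduvo' after the early changes, it would undergo only the recent ones:
  rule 4 (final devoicing): no change (fiduvo)
  rule 5 (unconditioned shift): fiduvo → fituvo
  ⇒ as a loan: fituvo
Yorevar 'fituvo' matches the loan outcome 'fituvo', not the inherited 'fituf' — it skipped the early Yorevar changes, so it was borrowed from Hamir.

borrowed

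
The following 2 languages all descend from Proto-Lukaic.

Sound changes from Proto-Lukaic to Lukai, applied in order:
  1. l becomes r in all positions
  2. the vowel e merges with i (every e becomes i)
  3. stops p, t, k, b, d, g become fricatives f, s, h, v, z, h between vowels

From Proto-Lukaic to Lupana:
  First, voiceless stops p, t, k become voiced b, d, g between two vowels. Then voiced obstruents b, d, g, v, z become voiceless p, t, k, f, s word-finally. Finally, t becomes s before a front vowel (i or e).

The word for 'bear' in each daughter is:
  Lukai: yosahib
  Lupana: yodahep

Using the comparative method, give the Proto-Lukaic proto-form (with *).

Position 7: Lukai has b, Lupana has p. Lukai preserves b here (none of its changes turn any other segment into b), so the proto-segment is *b.
Position 6: Lukai has i, Lupana has e. Lupana preserves e here (none of its changes turn any other segment into e), so the proto-segment is *e.
Position 3: Lukai has s, Lupana has d. Taking the neighbouring segments as reconstructed: Lukai s could go back to *t or *s; Lupana d could go back to *t or *d — the one source consistent with every daughter is *t.
This points to *yotaheb. Verify forward in each daughter:
Lukai: *yotaheb
  yotaheb (rule 1 does not apply)
  yotaheb → yotahib   [vowel merger]
  yotahib → yosahib   [intervocalic lenition]
  giving Lukai yosahib.
Lupana: *yotaheb > yodaheb > yodahep  (by intervocalic voicing, final devoicing)
*yotaheb is the unique common source.

*yotaheb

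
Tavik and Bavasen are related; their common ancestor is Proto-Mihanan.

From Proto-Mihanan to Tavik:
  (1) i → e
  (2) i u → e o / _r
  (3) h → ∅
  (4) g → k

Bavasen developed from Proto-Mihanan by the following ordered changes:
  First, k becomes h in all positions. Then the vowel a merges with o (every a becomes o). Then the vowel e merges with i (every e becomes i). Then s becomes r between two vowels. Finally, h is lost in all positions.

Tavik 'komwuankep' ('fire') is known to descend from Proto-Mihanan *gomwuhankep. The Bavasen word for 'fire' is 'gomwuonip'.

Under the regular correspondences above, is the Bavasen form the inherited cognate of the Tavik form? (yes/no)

Derive the expected Bavasen reflex of *gomwuhankep:
Bavasen: *gomwuhankep > gomwuhanhep > gomwuhonhep > gomwuhonhip > gomwuonip  (by unconditioned shift, vowel merger, vowel merger, h-loss)
Bavasen 'gomwuonip' matches the regular reflex exactly, so the pair is cognate.

yes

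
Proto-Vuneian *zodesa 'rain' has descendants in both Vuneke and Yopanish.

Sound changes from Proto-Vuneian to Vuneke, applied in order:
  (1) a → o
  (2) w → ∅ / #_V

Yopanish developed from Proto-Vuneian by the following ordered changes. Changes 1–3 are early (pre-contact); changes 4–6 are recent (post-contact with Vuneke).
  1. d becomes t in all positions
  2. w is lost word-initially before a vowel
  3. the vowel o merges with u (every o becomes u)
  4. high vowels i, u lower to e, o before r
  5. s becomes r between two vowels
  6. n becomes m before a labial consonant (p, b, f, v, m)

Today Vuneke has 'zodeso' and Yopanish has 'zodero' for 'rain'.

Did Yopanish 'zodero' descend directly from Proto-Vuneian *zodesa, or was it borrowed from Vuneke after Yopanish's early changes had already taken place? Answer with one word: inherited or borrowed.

borrowed

If inherited, *zodesa would pass through all of Yopanish's changes:
Yopanish: start from *zodesa.
  rule 1 (unconditioned shift): zodesa → zotesa
  rule 2: no change — zotesa
  rule 3 (vowel merger): zotesa → zutesa
  rule 4: no change — zutesa
  rule 5 (rhotacism): zutesa → zutera
  rule 6: no change — zutera
  ⇒ Yopanish zutera
If borrowed from Vuneke 'zodeso' after the early changes, it would undergo only the recent ones:
  rule 4 (pre-rhotic lowering): no change (zodeso)
  rule 5 (rhotacism): zodeso → zodero
  rule 6 (nasal place assimilation): no change (zodero)
  ⇒ as a loan: zodero
Yopanish 'zodero' matches the loan outcome 'zodero', not the inherited 'zutera' — it skipped the early Yopanish changes, so it was borrowed from Vuneke.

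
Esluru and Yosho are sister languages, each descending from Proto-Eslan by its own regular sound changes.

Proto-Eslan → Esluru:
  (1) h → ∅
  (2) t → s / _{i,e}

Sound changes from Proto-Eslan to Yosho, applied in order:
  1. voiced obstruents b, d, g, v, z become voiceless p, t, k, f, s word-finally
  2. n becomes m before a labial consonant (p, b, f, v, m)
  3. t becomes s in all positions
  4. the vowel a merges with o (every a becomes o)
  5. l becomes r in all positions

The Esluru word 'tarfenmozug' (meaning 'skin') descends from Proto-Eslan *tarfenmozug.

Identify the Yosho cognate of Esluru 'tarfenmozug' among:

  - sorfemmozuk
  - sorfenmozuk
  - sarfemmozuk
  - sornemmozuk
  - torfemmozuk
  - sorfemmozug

Yosho: start from *tarfenmozug.
  rule 1 (final devoicing): tarfenmozug → tarfenmozuk
  rule 2 (nasal place assimilation): tarfenmozuk → tarfemmozuk
  rule 3 (unconditioned shift): tarfemmozuk → sarfemmozuk
  rule 4 (vowel merger): sarfemmozuk → sorfemmozuk
  rule 5: no change — sorfemmozuk
  ⇒ Yosho sorfemmozuk
Among the options, 'sorfemmozuk' alone shows every Yosho change applied in order.

sorfemmozuk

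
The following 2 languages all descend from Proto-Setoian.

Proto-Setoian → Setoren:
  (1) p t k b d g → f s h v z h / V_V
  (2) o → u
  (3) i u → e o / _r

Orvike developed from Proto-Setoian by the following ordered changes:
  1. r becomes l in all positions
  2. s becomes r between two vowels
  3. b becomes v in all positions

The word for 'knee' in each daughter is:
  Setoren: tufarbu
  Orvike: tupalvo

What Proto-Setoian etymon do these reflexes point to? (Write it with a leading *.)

Position 3: Setoren has f, Orvike has p. Orvike preserves p here (none of its changes turn any other segment into p), so the proto-segment is *p.
Position 7: Setoren has u, Orvike has o. Orvike preserves o here (none of its changes turn any other segment into o), so the proto-segment is *o.
Continuing position by position gives *tuparbo; check it forward:
Setoren: start from *tuparbo.
  rule 1 (intervocalic lenition): tuparbo → tufarbo
  rule 2 (vowel merger): tufarbo → tufarbu
  rule 3: no change — tufarbu
  ⇒ Setoren tufarbu
Orvike: *tuparbo > tupalbo > tupalvo  (by unconditioned shift, unconditioned shift)
*tuparbo is the unique common source.

*tuparbo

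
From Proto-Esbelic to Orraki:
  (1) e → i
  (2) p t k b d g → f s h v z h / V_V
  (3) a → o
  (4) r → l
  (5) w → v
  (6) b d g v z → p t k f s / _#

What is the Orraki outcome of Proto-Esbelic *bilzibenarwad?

bilzivinolvot

Orraki: start from *bilzibenarwad.
  rule 1 (vowel merger): bilzibenarwad → bilzibinarwad
  rule 2 (intervocalic lenition): bilzibinarwad → bilzivinarwad
  rule 3 (vowel merger): bilzivinarwad → bilzivinorwod
  rule 4 (unconditioned shift): bilzivinorwod → bilzivinolwod
  rule 5 (unconditioned shift): bilzivinolwod → bilzivinolvod
  rule 6 (final devoicing): bilzivinolvod → bilzivinolvot
  ⇒ Orraki bilzivinolvot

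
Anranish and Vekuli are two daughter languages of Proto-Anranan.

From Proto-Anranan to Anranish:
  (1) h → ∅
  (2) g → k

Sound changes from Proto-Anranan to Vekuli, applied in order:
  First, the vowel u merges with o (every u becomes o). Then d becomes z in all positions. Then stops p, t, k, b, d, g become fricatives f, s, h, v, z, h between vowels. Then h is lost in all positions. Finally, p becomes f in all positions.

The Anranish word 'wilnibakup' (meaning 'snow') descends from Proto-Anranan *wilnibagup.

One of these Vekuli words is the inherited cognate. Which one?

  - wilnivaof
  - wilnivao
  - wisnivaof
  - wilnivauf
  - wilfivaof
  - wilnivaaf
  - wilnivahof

wilnivaof

Vekuli: *wilnibagup
  wilnibagup → wilnibagop   [vowel merger]
  wilnibagop (rule 2 does not apply)
  wilnibagop → wilnivahop   [intervocalic lenition]
  wilnivahop → wilnivaop   [h-loss]
  wilnivaop → wilnivaof   [unconditioned shift]
  giving Vekuli wilnivaof.
The other candidates each miss or misapply at least one Vekuli change.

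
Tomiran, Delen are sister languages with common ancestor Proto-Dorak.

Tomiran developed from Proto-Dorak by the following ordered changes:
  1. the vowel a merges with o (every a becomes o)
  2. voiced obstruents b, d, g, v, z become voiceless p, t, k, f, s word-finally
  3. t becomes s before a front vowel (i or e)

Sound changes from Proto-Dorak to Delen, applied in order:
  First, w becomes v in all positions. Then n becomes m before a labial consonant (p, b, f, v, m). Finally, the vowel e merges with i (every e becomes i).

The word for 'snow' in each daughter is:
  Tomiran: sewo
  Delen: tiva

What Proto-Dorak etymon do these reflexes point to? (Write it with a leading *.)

Position 1: Tomiran has s, Delen has t. Delen preserves t here (none of its changes turn any other segment into t), so the proto-segment is *t.
Position 3: Tomiran has w, Delen has v. Tomiran preserves w here (none of its changes turn any other segment into w), so the proto-segment is *w.
Continuing position by position gives *tewa; check it forward:
Tomiran: *tewa > tewo > sewo  (by vowel merger, palatalisation)
Delen: *tewa
  tewa → teva   [unconditioned shift]
  teva (rule 2 does not apply)
  teva → tiva   [vowel merger]
  giving Delen tiva.
No other proto-form is consistent with every reflex, so the reconstruction is *tewa.

*tewa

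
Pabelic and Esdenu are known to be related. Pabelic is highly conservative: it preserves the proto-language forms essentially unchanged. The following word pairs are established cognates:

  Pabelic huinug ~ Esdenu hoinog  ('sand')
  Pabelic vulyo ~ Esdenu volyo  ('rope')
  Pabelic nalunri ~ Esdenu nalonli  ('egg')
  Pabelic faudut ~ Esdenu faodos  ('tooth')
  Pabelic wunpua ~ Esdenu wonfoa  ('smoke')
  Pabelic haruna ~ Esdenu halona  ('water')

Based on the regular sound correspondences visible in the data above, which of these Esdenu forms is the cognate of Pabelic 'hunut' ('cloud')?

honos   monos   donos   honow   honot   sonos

honos

nalunri ~ nalonli, wunpua ~ wonfoa — Pabelic u corresponds to Esdenu o after a consonant, before a nasal.
huinug ~ hoinog, vulyo ~ volyo — Pabelic u corresponds to Esdenu o after a consonant, before a consonant other than r, m, n, p, b, f, v.
faudut ~ faodos — Pabelic t corresponds to Esdenu s word-finally.
Applying these to Pabelic 'hunut':
  hunut → honut   (u→o after a consonant, before a nasal)
  honut → honot   (u→o after a consonant, before a consonant other than r, m, n, p, b, f, v)
  honot → honos   (t→s word-finally)
So the Esdenu cognate is 'honos'.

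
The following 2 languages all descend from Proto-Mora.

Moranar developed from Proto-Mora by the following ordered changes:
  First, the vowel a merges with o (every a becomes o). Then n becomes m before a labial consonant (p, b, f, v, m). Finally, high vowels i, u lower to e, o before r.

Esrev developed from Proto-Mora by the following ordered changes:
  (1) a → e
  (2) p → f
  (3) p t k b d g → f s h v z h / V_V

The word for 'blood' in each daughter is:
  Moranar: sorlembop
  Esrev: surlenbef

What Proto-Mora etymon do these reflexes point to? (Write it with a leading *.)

Position 2: Moranar has o, Esrev has u. Esrev preserves u here (none of its changes turn any other segment into u), so the proto-segment is *u.
Position 8: Moranar has o, Esrev has e. Taking the neighbouring segments as reconstructed: Moranar o could go back to *a or *o; Esrev e could go back to *a or *e — the one source consistent with every daughter is *a.
Continuing position by position gives *surlenbap; check it forward:
Moranar: *surlenbap
  surlenbap → surlenbop   [vowel merger]
  surlenbop → surlembop   [nasal place assimilation]
  surlembop → sorlembop   [pre-rhotic lowering]
  giving Moranar sorlembop.
Esrev: *surlenbap
  surlenbap → surlenbep   [vowel merger]
  surlenbep → surlenbef   [unconditioned shift]
  surlenbef (rule 3 does not apply)
  giving Esrev surlenbef.
Only *surlenbap yields all of Moranar sorlembop, Esrev surlenbef.

*surlenbap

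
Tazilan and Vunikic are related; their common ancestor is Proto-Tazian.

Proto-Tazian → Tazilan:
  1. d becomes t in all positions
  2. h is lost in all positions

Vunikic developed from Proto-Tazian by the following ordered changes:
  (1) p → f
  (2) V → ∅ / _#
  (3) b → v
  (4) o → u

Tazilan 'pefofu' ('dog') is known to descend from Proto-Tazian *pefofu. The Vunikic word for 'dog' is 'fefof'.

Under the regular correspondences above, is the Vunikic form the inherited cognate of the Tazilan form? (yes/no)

Derive the expected Vunikic reflex of *pefofu:
Vunikic: *pefofu
  pefofu → fefofu   [unconditioned shift]
  fefofu → fefof   [apocope]
  fefof (rule 3 does not apply)
  fefof → fefuf   [vowel merger]
  giving Vunikic fefuf.
The regular Vunikic reflex would be 'fefuf', but the attested form is 'fefof'. The correspondence is irregular, so they are not cognates (the Vunikic form has a different source).

no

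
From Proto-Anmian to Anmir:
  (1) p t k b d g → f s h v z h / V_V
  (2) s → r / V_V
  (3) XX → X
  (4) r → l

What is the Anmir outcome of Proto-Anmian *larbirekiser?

Anmir: *larbirekiser
  larbirekiser → larbirehiser   [intervocalic lenition]
  larbirehiser → larbirehirer   [rhotacism]
  larbirehirer (rule 3 does not apply)
  larbirehirer → lalbilehilel   [unconditioned shift]
  giving Anmir lalbilehilel.

lalbilehilel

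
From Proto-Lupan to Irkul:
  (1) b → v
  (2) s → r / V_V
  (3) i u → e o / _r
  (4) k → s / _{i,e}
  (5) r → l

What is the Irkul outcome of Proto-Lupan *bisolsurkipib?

Irkul: start from *bisolsurkipib.
  rule 1 (unconditioned shift): bisolsurkipib → visolsurkipiv
  rule 2 (rhotacism): visolsurkipiv → virolsurkipiv
  rule 3 (pre-rhotic lowering): virolsurkipiv → verolsorkipiv
  rule 4 (palatalisation): verolsorkipiv → verolsorsipiv
  rule 5 (unconditioned shift): verolsorsipiv → velolsolsipiv
  ⇒ Irkul velolsolsipiv

velolsolsipiv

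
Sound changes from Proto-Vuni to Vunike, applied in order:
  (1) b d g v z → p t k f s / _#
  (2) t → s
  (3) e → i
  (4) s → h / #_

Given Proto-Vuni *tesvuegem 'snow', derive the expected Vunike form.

hisvuigim

Vunike: *tesvuegem > sesvuegem > sisvuigim > hisvuigim  (by unconditioned shift, vowel merger, debuccalisation)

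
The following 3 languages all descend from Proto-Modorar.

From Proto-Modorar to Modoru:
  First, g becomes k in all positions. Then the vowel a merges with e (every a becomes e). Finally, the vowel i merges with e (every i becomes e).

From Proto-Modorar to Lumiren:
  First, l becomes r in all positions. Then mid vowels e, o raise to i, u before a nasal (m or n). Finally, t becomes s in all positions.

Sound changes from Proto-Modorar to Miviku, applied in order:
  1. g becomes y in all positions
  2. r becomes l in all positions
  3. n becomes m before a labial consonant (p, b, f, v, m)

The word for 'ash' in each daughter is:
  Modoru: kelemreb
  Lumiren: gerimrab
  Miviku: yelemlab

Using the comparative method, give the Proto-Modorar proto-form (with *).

*gelemrab

Position 4: Modoru has e, Lumiren has i, Miviku has e. Miviku preserves e here (none of its changes turn any other segment into e), so the proto-segment is *e.
Position 7: Modoru has e, Lumiren has a, Miviku has a. Lumiren preserves a here (none of its changes turn any other segment into a), so the proto-segment is *a.
Continuing position by position gives *gelemrab; check it forward:
Modoru: start from *gelemrab.
  rule 1 (unconditioned shift): gelemrab → kelemrab
  rule 2 (vowel merger): kelemrab → kelemreb
  rule 3: no change — kelemreb
  ⇒ Modoru kelemreb
Lumiren: start from *gelemrab.
  rule 1 (unconditioned shift): gelemrab → geremrab
  rule 2 (pre-nasal raising): geremrab → gerimrab
  rule 3: no change — gerimrab
  ⇒ Lumiren gerimrab
Miviku: start from *gelemrab.
  rule 1 (unconditioned shift): gelemrab → yelemrab
  rule 2 (unconditioned shift): yelemrab → yelemlab
  rule 3: no change — yelemlab
  ⇒ Miviku yelemlab
No other proto-form is consistent with every reflex, so the reconstruction is *gelemrab.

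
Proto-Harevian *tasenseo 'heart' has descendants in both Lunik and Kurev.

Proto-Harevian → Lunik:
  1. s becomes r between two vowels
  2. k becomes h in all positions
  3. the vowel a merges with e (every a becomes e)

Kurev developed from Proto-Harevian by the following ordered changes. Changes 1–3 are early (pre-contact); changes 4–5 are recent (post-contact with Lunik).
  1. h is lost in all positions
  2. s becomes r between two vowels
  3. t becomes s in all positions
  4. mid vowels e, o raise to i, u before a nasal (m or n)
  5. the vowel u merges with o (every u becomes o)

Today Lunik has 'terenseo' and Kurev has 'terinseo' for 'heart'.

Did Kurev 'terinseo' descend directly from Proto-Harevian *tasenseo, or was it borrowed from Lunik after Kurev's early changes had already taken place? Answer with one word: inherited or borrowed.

If inherited, *tasenseo would pass through all of Kurev's changes:
Kurev: start from *tasenseo.
  rule 1: no change — tasenseo
  rule 2 (rhotacism): tasenseo → tarenseo
  rule 3 (unconditioned shift): tarenseo → sarenseo
  rule 4 (pre-nasal raising): sarenseo → sarinseo
  rule 5: no change — sarinseo
  ⇒ Kurev sarinseo
If borrowed from Lunik 'terenseo' after the early changes, it would undergo only the recent ones:
  rule 4 (pre-nasal raising): terenseo → terinseo
  rule 5 (vowel merger): no change (terinseo)
  ⇒ as a loan: terinseo
Kurev 'terinseo' matches the loan outcome 'terinseo', not the inherited 'sarinseo' — it skipped the early Kurev changes, so it was borrowed from Lunik.

borrowed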